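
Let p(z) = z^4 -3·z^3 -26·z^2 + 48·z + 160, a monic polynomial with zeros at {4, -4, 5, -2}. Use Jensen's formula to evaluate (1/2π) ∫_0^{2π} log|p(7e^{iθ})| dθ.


Zeros: -4, -2, 4, 5; r = 7.
Inside |z| < r: -4, -2, 4, 5. Outside (|z| ≥ r): ∅.
p(0) = 160, so log|p(0)| = log(160) = 5.0752.
Apply Jensen: I(r) = log|p(0)| + Σ_k log(r/|z_k|), summed over zeros inside |z| < r.
  log(r/|z_k|) for z_k = 4: log(7/4) = 0.5596
  log(r/|z_k|) for z_k = -4: log(7/4) = 0.5596
  log(r/|z_k|) for z_k = 5: log(7/5) = 0.3365
  log(r/|z_k|) for z_k = -2: log(7/2) = 1.2528
Sum over inside zeros: 2.7085.
I(r) = log|p(0)| + (inside sum) = 5.0752 + 2.7085 = 7.7836.
Closed form (all zeros inside, monic): I(r) = n·log(r) = 4·log(7) = 7.7836. ✓

I(r) ≈ 7.7836.


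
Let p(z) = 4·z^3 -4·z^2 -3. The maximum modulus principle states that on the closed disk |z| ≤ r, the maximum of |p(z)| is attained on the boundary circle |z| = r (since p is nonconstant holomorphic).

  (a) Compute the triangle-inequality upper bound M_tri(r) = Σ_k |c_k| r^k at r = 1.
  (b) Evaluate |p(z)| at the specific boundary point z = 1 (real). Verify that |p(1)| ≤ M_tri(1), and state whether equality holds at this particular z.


Coefficients: c_0 = -3, c_1 = 0, c_2 = -4, c_3 = 4. Radius r = 1.
Part (a). Triangle bound: M_tri(r) = Σ_k |c_k| r^k
  = |-3|·1^0 + |0|·1^1 + |-4|·1^2 + |4|·1^3
  = 3 + 0 + 4 + 4 = 11.
This bounds M(r) := max_{|z|=r} |p(z)| from above; equality holds iff all terms c_k z^k can be made to align in phase at a single z on |z|=r.
Part (b). At z = 1 (real, on the circle |z| = r):
  p(1) = (-3)·1^0 + (0)·1^1 + (-4)·1^2 + (4)·1^3 = -3.
  |p(1)| = 3.
Check: |p(1)| = 3 ≤ 11 = M_tri(1). ✓ Equality does not hold at z = 1 (the coefficients have mixed signs, so the terms do not all align in phase there).

M_tri(1) = 11; |p(1)| = 3; equality at z=1: no.


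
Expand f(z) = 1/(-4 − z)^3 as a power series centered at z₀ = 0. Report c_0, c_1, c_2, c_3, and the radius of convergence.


Let w = z − z₀, so z = z₀ + w.
Then -4 − z = -4 − (z₀ + w) = (-4 − z₀) − w = -4 − w.
f(z) = 1/(-4 − w)^3 = (1/(-4)^3) · (1 − w/(-4))^{−3}.
By the binomial series (1−u)^{−3} = Σ_{n≥0} C(n+2, 2) u^n for |u|<1, with u = w/(-4):
  c_n = C(n+2, 2) / (-4)^(n+3).
  c_0 = 1/(-4)^3 = -1/64.
  c_1 = 3/(-4)^4 = 3/256.
  c_2 = 6/(-4)^5 = -3/512.
  c_3 = 10/(-4)^6 = 5/2048.
The series is valid for |w/d| < 1, i.e. |z − z₀| < |d|.
Radius of convergence: R = |-4 − z₀| = |-4| = 4 (distance from z₀ to the singularity z = -4).

c_0 = -1/64, c_1 = 3/256, c_2 = -3/512, c_3 = 5/2048; R = 4.


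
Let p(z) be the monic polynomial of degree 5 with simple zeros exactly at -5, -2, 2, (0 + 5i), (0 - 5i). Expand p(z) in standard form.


The polynomial is p(z) = ∏_{α ∈ S} (z − α), where S = {-5, -2, 2, (0 + 5i), (0 - 5i)}.
Expanding the product yields: p(z) = z^5 + 5·z^4 + 21·z^3 + 105·z^2 -100·z -500.
Note conjugate pairs combine to real quadratics: (z − (0+5i))(z − (0−5i)) = z² + 25.
The resulting polynomial has degree 5 and real coefficients as required.

p(z) = z^5 + 5·z^4 + 21·z^3 + 105·z^2 -100·z -500.


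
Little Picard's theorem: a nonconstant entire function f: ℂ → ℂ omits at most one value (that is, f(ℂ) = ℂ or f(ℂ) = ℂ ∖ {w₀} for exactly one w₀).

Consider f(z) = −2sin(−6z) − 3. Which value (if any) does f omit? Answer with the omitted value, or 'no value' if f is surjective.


Little Picard bounds the complement of f(ℂ) to at most one point.
sin is entire and surjective onto ℂ: for every w ∈ ℂ, sin(ζ) = w has a solution ζ ∈ ℂ (e.g., via the complex inverse arcsin). With ζ = −6z this gives z = ζ/(-6). Then -2·sin(−6z) takes every value in -2·ℂ = ℂ, and adding -3 is a bijection of ℂ. So f is surjective and omits no value. (Note: only on the real line is sin bounded by [−1, 1].)

Omitted value: no value.


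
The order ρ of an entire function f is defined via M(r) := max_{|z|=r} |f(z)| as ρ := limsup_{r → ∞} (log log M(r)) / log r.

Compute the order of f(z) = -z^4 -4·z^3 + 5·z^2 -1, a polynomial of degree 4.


|f(z)| ≤ Σ|c_k|·r^k = O(r^4) as r → ∞. Polynomial growth is O(e^{r^ε}) for every ε > 0 (since r^4/e^{r^ε} → 0), so ρ ≤ ε for all ε > 0, i.e. ρ = 0. Every nonconstant polynomial has order 0.
Therefore ρ = 0.

Order ρ = 0.


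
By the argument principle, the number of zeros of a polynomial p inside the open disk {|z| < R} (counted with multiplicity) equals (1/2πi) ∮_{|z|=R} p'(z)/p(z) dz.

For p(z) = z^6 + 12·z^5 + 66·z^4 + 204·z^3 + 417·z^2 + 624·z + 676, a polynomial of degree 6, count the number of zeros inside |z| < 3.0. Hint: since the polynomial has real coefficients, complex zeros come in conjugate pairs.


The zeros of p are: (0 + 2i), (0 - 2i), (-3 + 2i), (-3 - 2i), (-3 + 2i), (-3 - 2i).
Their magnitudes are: 2, 2, 3.606, 3.606, 3.606, 3.606.
Zeros with |z| < R = 3.0: (0 + 2i), (0 - 2i).
Count = 2.
By the argument principle, (1/2πi) ∮_{|z|=R} p'(z)/p(z) dz equals exactly this count.

Number of zeros inside |z| < 3.0: 2.


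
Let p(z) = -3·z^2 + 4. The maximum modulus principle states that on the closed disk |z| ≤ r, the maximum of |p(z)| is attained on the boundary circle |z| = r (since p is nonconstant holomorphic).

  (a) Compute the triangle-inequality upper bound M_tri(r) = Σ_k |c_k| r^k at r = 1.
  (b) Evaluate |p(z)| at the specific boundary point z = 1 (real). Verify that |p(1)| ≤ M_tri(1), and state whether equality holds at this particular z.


Coefficients: c_0 = 4, c_1 = 0, c_2 = -3. Radius r = 1.
Part (a). Triangle bound: M_tri(r) = Σ_k |c_k| r^k
  = |4|·1^0 + |0|·1^1 + |-3|·1^2
  = 4 + 0 + 3 = 7.
This bounds M(r) := max_{|z|=r} |p(z)| from above; equality holds iff all terms c_k z^k can be made to align in phase at a single z on |z|=r.
Part (b). At z = 1 (real, on the circle |z| = r):
  p(1) = (4)·1^0 + (0)·1^1 + (-3)·1^2 = 1.
  |p(1)| = 1.
Check: |p(1)| = 1 ≤ 7 = M_tri(1). ✓ Equality does not hold at z = 1 (the coefficients have mixed signs, so the terms do not all align in phase there).

M_tri(1) = 7; |p(1)| = 1; equality at z=1: no.


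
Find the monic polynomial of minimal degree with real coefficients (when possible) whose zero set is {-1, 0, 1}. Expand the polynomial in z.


The polynomial is p(z) = ∏_{α ∈ S} (z − α), where S = {-1, 0, 1}.
Expanding the product yields: p(z) = z^3 -z.
The resulting polynomial has degree 3 and real coefficients as required.

p(z) = z^3 -z.


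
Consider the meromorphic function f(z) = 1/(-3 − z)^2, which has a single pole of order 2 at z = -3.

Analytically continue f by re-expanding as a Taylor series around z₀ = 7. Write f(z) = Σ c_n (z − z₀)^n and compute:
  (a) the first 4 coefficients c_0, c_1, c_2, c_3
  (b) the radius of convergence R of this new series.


Let w = z − z₀, so z = z₀ + w.
Then -3 − z = -3 − (z₀ + w) = (-3 − z₀) − w = -10 − w.
f(z) = 1/(-10 − w)^2 = (1/(-10)^2) · (1 − w/(-10))^{−2}.
By the binomial series (1−u)^{−2} = Σ_{n≥0} C(n+1, 1) u^n for |u|<1, with u = w/(-10):
  c_n = C(n+1, 1) / (-10)^(n+2).
  c_0 = 1/(-10)^2 = 1/100.
  c_1 = 2/(-10)^3 = -1/500.
  c_2 = 3/(-10)^4 = 3/10000.
  c_3 = 4/(-10)^5 = -1/25000.
The series is valid for |w/d| < 1, i.e. |z − z₀| < |d|.
Radius of convergence: R = |-3 − z₀| = |-10| = 10 (distance from z₀ to the singularity z = -3).

c_0 = 1/100, c_1 = -1/500, c_2 = 3/10000, c_3 = -1/25000; R = 10.


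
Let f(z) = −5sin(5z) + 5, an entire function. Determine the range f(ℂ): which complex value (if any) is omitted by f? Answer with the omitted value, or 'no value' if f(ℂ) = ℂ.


Little Picard bounds the complement of f(ℂ) to at most one point.
sin is entire and surjective onto ℂ: for every w ∈ ℂ, sin(ζ) = w has a solution ζ ∈ ℂ (e.g., via the complex inverse arcsin). With ζ = 5z this gives z = ζ/(5). Then -5·sin(5z) takes every value in -5·ℂ = ℂ, and adding 5 is a bijection of ℂ. So f is surjective and omits no value. (Note: only on the real line is sin bounded by [−1, 1].)

Omitted value: no value.


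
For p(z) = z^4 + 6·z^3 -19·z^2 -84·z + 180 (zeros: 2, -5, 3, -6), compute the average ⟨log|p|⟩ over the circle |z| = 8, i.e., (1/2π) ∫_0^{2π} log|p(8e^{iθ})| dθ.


Zeros: -6, -5, 2, 3; r = 8.
Inside |z| < r: -6, -5, 2, 3. Outside (|z| ≥ r): ∅.
p(0) = 180, so log|p(0)| = log(180) = 5.1930.
Apply Jensen: I(r) = log|p(0)| + Σ_k log(r/|z_k|), summed over zeros inside |z| < r.
  log(r/|z_k|) for z_k = 2: log(8/2) = 1.3863
  log(r/|z_k|) for z_k = -5: log(8/5) = 0.4700
  log(r/|z_k|) for z_k = 3: log(8/3) = 0.9808
  log(r/|z_k|) for z_k = -6: log(8/6) = 0.2877
Sum over inside zeros: 3.1248.
I(r) = log|p(0)| + (inside sum) = 5.1930 + 3.1248 = 8.3178.
Closed form (all zeros inside, monic): I(r) = n·log(r) = 4·log(8) = 8.3178. ✓

I(r) ≈ 8.3178.


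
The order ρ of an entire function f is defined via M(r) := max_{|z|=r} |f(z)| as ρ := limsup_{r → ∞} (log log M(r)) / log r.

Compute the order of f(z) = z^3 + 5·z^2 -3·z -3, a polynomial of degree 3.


|f(z)| ≤ Σ|c_k|·r^k = O(r^3) as r → ∞. Polynomial growth is O(e^{r^ε}) for every ε > 0 (since r^3/e^{r^ε} → 0), so ρ ≤ ε for all ε > 0, i.e. ρ = 0. Every nonconstant polynomial has order 0.
Therefore ρ = 0.

Order ρ = 0.


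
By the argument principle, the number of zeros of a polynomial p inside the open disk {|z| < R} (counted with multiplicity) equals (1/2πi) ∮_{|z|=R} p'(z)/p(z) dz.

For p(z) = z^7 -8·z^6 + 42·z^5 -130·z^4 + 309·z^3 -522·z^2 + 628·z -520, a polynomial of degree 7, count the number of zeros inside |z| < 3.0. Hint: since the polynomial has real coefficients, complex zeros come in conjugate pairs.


The zeros of p are: (1 + 2i), (1 - 2i), (0 + 2i), (0 - 2i), (2 + 3i), (2 - 3i), 2.
Their magnitudes are: 2.236, 2.236, 2, 2, 3.606, 3.606, 2.
Zeros with |z| < R = 3.0: (1 + 2i), (1 - 2i), (0 + 2i), (0 - 2i), 2.
Count = 5.
By the argument principle, (1/2πi) ∮_{|z|=R} p'(z)/p(z) dz equals exactly this count.

Number of zeros inside |z| < 3.0: 5.


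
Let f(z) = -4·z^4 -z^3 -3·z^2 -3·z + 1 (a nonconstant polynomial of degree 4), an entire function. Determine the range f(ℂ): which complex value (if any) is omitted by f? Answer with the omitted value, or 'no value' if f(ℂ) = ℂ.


Little Picard bounds the complement of f(ℂ) to at most one point.
For every w ∈ ℂ, the equation p(z) − w = 0 is a nonconstant polynomial in z and hence has at least one root by the fundamental theorem of algebra. So p is surjective onto ℂ, omitting no value.

Omitted value: no value.


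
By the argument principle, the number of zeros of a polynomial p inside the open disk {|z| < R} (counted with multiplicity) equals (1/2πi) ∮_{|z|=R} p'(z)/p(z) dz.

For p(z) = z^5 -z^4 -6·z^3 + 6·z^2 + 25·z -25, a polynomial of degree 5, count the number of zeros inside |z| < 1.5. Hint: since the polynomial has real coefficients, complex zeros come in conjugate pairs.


The zeros of p are: (-2 + 1i), (-2 - 1i), 1, (2 + 1i), (2 - 1i).
Their magnitudes are: 2.236, 2.236, 1, 2.236, 2.236.
Zeros with |z| < R = 1.5: 1.
Count = 1.
By the argument principle, (1/2πi) ∮_{|z|=R} p'(z)/p(z) dz equals exactly this count.

Number of zeros inside |z| < 1.5: 1.


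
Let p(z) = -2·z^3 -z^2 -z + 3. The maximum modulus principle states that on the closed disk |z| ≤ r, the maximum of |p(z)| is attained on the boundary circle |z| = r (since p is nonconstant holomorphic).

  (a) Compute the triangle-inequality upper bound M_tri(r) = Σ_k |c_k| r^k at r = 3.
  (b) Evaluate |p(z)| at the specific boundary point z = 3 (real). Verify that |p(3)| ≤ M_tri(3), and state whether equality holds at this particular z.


Coefficients: c_0 = 3, c_1 = -1, c_2 = -1, c_3 = -2. Radius r = 3.
Part (a). Triangle bound: M_tri(r) = Σ_k |c_k| r^k
  = |3|·3^0 + |-1|·3^1 + |-1|·3^2 + |-2|·3^3
  = 3 + 3 + 9 + 54 = 69.
This bounds M(r) := max_{|z|=r} |p(z)| from above; equality holds iff all terms c_k z^k can be made to align in phase at a single z on |z|=r.
Part (b). At z = 3 (real, on the circle |z| = r):
  p(3) = (3)·3^0 + (-1)·3^1 + (-1)·3^2 + (-2)·3^3 = -63.
  |p(3)| = 63.
Check: |p(3)| = 63 ≤ 69 = M_tri(3). ✓ Equality does not hold at z = 3 (the coefficients have mixed signs, so the terms do not all align in phase there).

M_tri(3) = 69; |p(3)| = 63; equality at z=3: no.


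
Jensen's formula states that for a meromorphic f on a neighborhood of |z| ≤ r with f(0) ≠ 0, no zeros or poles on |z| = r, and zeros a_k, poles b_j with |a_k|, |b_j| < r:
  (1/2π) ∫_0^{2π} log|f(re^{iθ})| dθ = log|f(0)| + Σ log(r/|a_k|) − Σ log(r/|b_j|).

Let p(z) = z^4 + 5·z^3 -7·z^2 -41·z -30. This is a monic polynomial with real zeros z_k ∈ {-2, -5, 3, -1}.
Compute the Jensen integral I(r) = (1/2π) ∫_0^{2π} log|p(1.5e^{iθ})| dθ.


Zeros: -5, -2, -1, 3; r = 1.5.
Inside |z| < r: -1. Outside (|z| ≥ r): -5, -2, 3.
p(0) = -30, so log|p(0)| = log(30) = 3.4012.
Apply Jensen: I(r) = log|p(0)| + Σ_k log(r/|z_k|), summed over zeros inside |z| < r.
  log(r/|z_k|) for z_k = -1: log(1.5/1) = 0.4055
  Outside zeros (-5, -2, 3) contribute nothing to the Jensen sum.
Sum over inside zeros: 0.4055.
I(r) = log|p(0)| + (inside sum) = 3.4012 + 0.4055 = 3.8067.
Note: since some zeros are outside |z| ≤ r, the simplified n·log(r) form does NOT apply — only the inside zeros contribute.

I(r) ≈ 3.8067.


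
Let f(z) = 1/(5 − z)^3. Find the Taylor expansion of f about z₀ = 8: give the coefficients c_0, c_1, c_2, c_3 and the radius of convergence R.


Let w = z − z₀, so z = z₀ + w.
Then 5 − z = 5 − (z₀ + w) = (5 − z₀) − w = -3 − w.
f(z) = 1/(-3 − w)^3 = (1/(-3)^3) · (1 − w/(-3))^{−3}.
By the binomial series (1−u)^{−3} = Σ_{n≥0} C(n+2, 2) u^n for |u|<1, with u = w/(-3):
  c_n = C(n+2, 2) / (-3)^(n+3).
  c_0 = 1/(-3)^3 = -1/27.
  c_1 = 3/(-3)^4 = 1/27.
  c_2 = 6/(-3)^5 = -2/81.
  c_3 = 10/(-3)^6 = 10/729.
The series is valid for |w/d| < 1, i.e. |z − z₀| < |d|.
Radius of convergence: R = |5 − z₀| = |-3| = 3 (distance from z₀ to the singularity z = 5).

c_0 = -1/27, c_1 = 1/27, c_2 = -2/81, c_3 = 10/729; R = 3.


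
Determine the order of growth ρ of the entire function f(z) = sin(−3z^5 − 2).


Write sin(w) = (e^{iw} ± e^{−iw})/(2 or 2i), so |sin(w)| ≤ e^{|w|}. With w = −3z^5 − 2, |w| ≤ 3r^5 + 2 on |z|=r, giving M(r) ≤ e^{3r^5 + 2} and ρ ≤ 5. For the lower bound, choose z on |z|=r with -3z^5 purely imaginary of modulus 3r^5; then |sin(−3z^5 − 2)| grows like e^{3r^5}/2, so ρ ≥ 5. Hence ρ = 5.
Therefore ρ = 5.

Order ρ = 5.


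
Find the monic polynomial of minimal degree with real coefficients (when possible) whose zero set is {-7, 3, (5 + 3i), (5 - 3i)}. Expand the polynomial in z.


The polynomial is p(z) = ∏_{α ∈ S} (z − α), where S = {-7, 3, (5 + 3i), (5 - 3i)}.
Expanding the product yields: p(z) = z^4 -6·z^3 -27·z^2 + 346·z -714.
Note conjugate pairs combine to real quadratics: (z − (5+3i))(z − (5−3i)) = z² − 10z + 34.
The resulting polynomial has degree 4 and real coefficients as required.

p(z) = z^4 -6·z^3 -27·z^2 + 346·z -714.


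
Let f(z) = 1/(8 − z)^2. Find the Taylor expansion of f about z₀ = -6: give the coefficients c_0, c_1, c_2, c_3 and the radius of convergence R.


Let w = z − z₀, so z = z₀ + w.
Then 8 − z = 8 − (z₀ + w) = (8 − z₀) − w = 14 − w.
f(z) = 1/(14 − w)^2 = (1/(14)^2) · (1 − w/(14))^{−2}.
By the binomial series (1−u)^{−2} = Σ_{n≥0} C(n+1, 1) u^n for |u|<1, with u = w/(14):
  c_n = C(n+1, 1) / (14)^(n+2).
  c_0 = 1/(14)^2 = 1/196.
  c_1 = 2/(14)^3 = 1/1372.
  c_2 = 3/(14)^4 = 3/38416.
  c_3 = 4/(14)^5 = 1/134456.
The series is valid for |w/d| < 1, i.e. |z − z₀| < |d|.
Radius of convergence: R = |8 − z₀| = |14| = 14 (distance from z₀ to the singularity z = 8).

c_0 = 1/196, c_1 = 1/1372, c_2 = 3/38416, c_3 = 1/134456; R = 14.


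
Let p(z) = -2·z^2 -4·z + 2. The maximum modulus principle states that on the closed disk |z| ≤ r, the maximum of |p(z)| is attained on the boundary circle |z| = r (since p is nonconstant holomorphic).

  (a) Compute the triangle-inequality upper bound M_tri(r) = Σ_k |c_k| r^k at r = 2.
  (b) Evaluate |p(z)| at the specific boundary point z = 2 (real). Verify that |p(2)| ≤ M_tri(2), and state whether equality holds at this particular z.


Coefficients: c_0 = 2, c_1 = -4, c_2 = -2. Radius r = 2.
Part (a). Triangle bound: M_tri(r) = Σ_k |c_k| r^k
  = |2|·2^0 + |-4|·2^1 + |-2|·2^2
  = 2 + 8 + 8 = 18.
This bounds M(r) := max_{|z|=r} |p(z)| from above; equality holds iff all terms c_k z^k can be made to align in phase at a single z on |z|=r.
Part (b). At z = 2 (real, on the circle |z| = r):
  p(2) = (2)·2^0 + (-4)·2^1 + (-2)·2^2 = -14.
  |p(2)| = 14.
Check: |p(2)| = 14 ≤ 18 = M_tri(2). ✓ Equality does not hold at z = 2 (the coefficients have mixed signs, so the terms do not all align in phase there).

M_tri(2) = 18; |p(2)| = 14; equality at z=2: no.


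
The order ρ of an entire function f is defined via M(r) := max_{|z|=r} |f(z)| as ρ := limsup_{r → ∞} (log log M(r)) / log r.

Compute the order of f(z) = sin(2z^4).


Write sin(w) = (e^{iw} ± e^{−iw})/(2 or 2i), so |sin(w)| ≤ e^{|w|}. With w = 2z^4, |w| ≤ 2r^4 + 0 on |z|=r, giving M(r) ≤ e^{2r^4 + 0} and ρ ≤ 4. For the lower bound, choose z on |z|=r with 2z^4 purely imaginary of modulus 2r^4; then |sin(2z^4)| grows like e^{2r^4}/2, so ρ ≥ 4. Hence ρ = 4.
Therefore ρ = 4.

Order ρ = 4.


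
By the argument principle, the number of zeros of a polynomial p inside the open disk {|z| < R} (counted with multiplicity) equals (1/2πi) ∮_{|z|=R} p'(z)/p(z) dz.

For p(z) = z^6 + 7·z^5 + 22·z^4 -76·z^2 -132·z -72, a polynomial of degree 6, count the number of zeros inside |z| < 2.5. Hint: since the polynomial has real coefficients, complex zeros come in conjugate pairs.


The zeros of p are: (-3 + 3i), (-3 - 3i), 2, (-1 + 1i), (-1 - 1i), -1.
Their magnitudes are: 4.243, 4.243, 2, 1.414, 1.414, 1.
Zeros with |z| < R = 2.5: 2, (-1 + 1i), (-1 - 1i), -1.
Count = 4.
By the argument principle, (1/2πi) ∮_{|z|=R} p'(z)/p(z) dz equals exactly this count.

Number of zeros inside |z| < 2.5: 4.


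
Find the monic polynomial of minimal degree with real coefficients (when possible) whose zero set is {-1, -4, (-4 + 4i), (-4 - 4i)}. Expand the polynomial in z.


The polynomial is p(z) = ∏_{α ∈ S} (z − α), where S = {-1, -4, (-4 + 4i), (-4 - 4i)}.
Expanding the product yields: p(z) = z^4 + 13·z^3 + 76·z^2 + 192·z + 128.
Note conjugate pairs combine to real quadratics: (z − (-4+4i))(z − (-4−4i)) = z² + 8z + 32.
The resulting polynomial has degree 4 and real coefficients as required.

p(z) = z^4 + 13·z^3 + 76·z^2 + 192·z + 128.


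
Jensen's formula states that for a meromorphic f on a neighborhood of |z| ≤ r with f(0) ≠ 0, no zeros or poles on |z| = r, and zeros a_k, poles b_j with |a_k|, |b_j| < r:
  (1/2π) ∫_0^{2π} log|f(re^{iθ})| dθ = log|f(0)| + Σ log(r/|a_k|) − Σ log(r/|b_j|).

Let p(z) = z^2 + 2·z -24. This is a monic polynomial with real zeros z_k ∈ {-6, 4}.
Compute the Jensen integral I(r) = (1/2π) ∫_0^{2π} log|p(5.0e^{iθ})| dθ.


Zeros: -6, 4; r = 5.0.
Inside |z| < r: 4. Outside (|z| ≥ r): -6.
p(0) = -24, so log|p(0)| = log(24) = 3.1781.
Apply Jensen: I(r) = log|p(0)| + Σ_k log(r/|z_k|), summed over zeros inside |z| < r.
  log(r/|z_k|) for z_k = 4: log(5.0/4) = 0.2231
  Outside zeros (-6) contribute nothing to the Jensen sum.
Sum over inside zeros: 0.2231.
I(r) = log|p(0)| + (inside sum) = 3.1781 + 0.2231 = 3.4012.
Note: since some zeros are outside |z| ≤ r, the simplified n·log(r) form does NOT apply — only the inside zeros contribute.

I(r) ≈ 3.4012.


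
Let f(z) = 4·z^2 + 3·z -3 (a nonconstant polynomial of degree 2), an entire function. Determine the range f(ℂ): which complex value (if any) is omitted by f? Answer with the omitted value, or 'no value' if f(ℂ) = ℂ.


Little Picard bounds the complement of f(ℂ) to at most one point.
For every w ∈ ℂ, the equation p(z) − w = 0 is a nonconstant polynomial in z and hence has at least one root by the fundamental theorem of algebra. So p is surjective onto ℂ, omitting no value.

Omitted value: no value.


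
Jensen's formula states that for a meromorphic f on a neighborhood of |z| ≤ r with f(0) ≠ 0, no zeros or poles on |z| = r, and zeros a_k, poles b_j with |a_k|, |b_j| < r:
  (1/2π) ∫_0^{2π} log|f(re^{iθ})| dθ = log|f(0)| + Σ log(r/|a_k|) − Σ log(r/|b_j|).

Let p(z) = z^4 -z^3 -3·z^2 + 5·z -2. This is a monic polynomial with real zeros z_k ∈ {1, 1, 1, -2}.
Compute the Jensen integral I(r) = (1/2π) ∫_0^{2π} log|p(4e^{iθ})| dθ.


Zeros: -2, 1, 1, 1; r = 4.
Inside |z| < r: -2, 1, 1, 1. Outside (|z| ≥ r): ∅.
p(0) = -2, so log|p(0)| = log(2) = 0.6931.
Apply Jensen: I(r) = log|p(0)| + Σ_k log(r/|z_k|), summed over zeros inside |z| < r.
  log(r/|z_k|) for z_k = 1: log(4/1) = 1.3863
  log(r/|z_k|) for z_k = 1: log(4/1) = 1.3863
  log(r/|z_k|) for z_k = 1: log(4/1) = 1.3863
  log(r/|z_k|) for z_k = -2: log(4/2) = 0.6931
Sum over inside zeros: 4.8520.
I(r) = log|p(0)| + (inside sum) = 0.6931 + 4.8520 = 5.5452.
Closed form (all zeros inside, monic): I(r) = n·log(r) = 4·log(4) = 5.5452. ✓

I(r) ≈ 5.5452.


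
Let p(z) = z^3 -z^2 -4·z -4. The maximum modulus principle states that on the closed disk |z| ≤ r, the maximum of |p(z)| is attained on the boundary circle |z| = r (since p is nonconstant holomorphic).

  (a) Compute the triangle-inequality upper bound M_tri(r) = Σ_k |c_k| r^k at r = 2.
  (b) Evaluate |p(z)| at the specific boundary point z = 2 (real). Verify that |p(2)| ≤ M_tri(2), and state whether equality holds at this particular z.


Coefficients: c_0 = -4, c_1 = -4, c_2 = -1, c_3 = 1. Radius r = 2.
Part (a). Triangle bound: M_tri(r) = Σ_k |c_k| r^k
  = |-4|·2^0 + |-4|·2^1 + |-1|·2^2 + |1|·2^3
  = 4 + 8 + 4 + 8 = 24.
This bounds M(r) := max_{|z|=r} |p(z)| from above; equality holds iff all terms c_k z^k can be made to align in phase at a single z on |z|=r.
Part (b). At z = 2 (real, on the circle |z| = r):
  p(2) = (-4)·2^0 + (-4)·2^1 + (-1)·2^2 + (1)·2^3 = -8.
  |p(2)| = 8.
Check: |p(2)| = 8 ≤ 24 = M_tri(2). ✓ Equality does not hold at z = 2 (the coefficients have mixed signs, so the terms do not all align in phase there).

M_tri(2) = 24; |p(2)| = 8; equality at z=2: no.


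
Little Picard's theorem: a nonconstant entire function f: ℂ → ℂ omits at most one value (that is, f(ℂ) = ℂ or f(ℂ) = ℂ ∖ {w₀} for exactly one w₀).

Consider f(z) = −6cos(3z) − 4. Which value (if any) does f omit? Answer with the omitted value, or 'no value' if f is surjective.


Little Picard bounds the complement of f(ℂ) to at most one point.
cos is entire and surjective onto ℂ: for every w ∈ ℂ, cos(ζ) = w has a solution ζ ∈ ℂ (e.g., via the complex inverse arccos). With ζ = 3z this gives z = ζ/(3). Then -6·cos(3z) takes every value in -6·ℂ = ℂ, and adding -4 is a bijection of ℂ. So f is surjective and omits no value. (Note: only on the real line is cos bounded by [−1, 1].)

Omitted value: no value.


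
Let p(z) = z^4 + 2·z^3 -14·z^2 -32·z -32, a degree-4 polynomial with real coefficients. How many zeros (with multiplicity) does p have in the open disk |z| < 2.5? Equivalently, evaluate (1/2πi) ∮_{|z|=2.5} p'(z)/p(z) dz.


The zeros of p are: 4, -4, (-1 + 1i), (-1 - 1i).
Their magnitudes are: 4, 4, 1.414, 1.414.
Zeros with |z| < R = 2.5: (-1 + 1i), (-1 - 1i).
Count = 2.
By the argument principle, (1/2πi) ∮_{|z|=R} p'(z)/p(z) dz equals exactly this count.

Number of zeros inside |z| < 2.5: 2.


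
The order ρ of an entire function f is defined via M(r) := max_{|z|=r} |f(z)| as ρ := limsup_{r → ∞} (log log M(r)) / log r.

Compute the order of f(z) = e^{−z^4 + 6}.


|e^{−z^4 + 6}| = e^{Re(-1·z^4) + 6} ≤ e^{1|z|^4 + 6} = e^{1r^4 + 6} on |z| = r, so ρ ≤ 4. Choosing z on |z|=r so that -1·z^4 is real positive (always possible by picking arg z appropriately) gives |f(z)| = e^{1r^4 + 6}, matching the bound. The additive constant 6 does not affect log log M(r) ~ 4·log r. Hence ρ = 4.
Therefore ρ = 4.

Order ρ = 4.


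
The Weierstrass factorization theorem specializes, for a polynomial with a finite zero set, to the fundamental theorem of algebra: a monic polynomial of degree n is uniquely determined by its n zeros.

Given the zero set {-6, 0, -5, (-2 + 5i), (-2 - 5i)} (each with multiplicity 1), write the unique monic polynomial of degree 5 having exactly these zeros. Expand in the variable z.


The polynomial is p(z) = ∏_{α ∈ S} (z − α), where S = {-6, 0, -5, (-2 + 5i), (-2 - 5i)}.
Expanding the product yields: p(z) = z^5 + 15·z^4 + 103·z^3 + 439·z^2 + 870·z.
Note conjugate pairs combine to real quadratics: (z − (-2+5i))(z − (-2−5i)) = z² + 4z + 29.
The resulting polynomial has degree 5 and real coefficients as required.

p(z) = z^5 + 15·z^4 + 103·z^3 + 439·z^2 + 870·z.


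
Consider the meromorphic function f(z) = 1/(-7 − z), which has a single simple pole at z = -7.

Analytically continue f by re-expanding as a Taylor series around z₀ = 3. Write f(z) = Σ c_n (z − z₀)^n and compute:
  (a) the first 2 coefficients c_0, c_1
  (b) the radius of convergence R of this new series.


Let w = z − z₀, so z = z₀ + w.
Then -7 − z = -7 − (z₀ + w) = (-7 − z₀) − w = -10 − w.
f(z) = 1/(-10 − w) = (1/(-10)) · 1/(1 − w/(-10)) = Σ_{n≥0} w^n / (-10)^(n+1).
So c_n = 1/(-10)^(n+1):
  c_0 = 1/(-10)^1 = -1/10.
  c_1 = 1/(-10)^2 = 1/100.
The series is valid for |w/d| < 1, i.e. |z − z₀| < |d|.
Radius of convergence: R = |-7 − z₀| = |-10| = 10 (distance from z₀ to the singularity z = -7).

c_0 = -1/10, c_1 = 1/100; R = 10.


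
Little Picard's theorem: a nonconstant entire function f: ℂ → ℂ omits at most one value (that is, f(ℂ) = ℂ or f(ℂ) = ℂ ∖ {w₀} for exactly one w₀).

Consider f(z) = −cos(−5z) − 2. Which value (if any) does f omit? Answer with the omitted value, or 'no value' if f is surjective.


Little Picard bounds the complement of f(ℂ) to at most one point.
cos is entire and surjective onto ℂ: for every w ∈ ℂ, cos(ζ) = w has a solution ζ ∈ ℂ (e.g., via the complex inverse arccos). With ζ = −5z this gives z = ζ/(-5). Then -1·cos(−5z) takes every value in -1·ℂ = ℂ, and adding -2 is a bijection of ℂ. So f is surjective and omits no value. (Note: only on the real line is cos bounded by [−1, 1].)

Omitted value: no value.


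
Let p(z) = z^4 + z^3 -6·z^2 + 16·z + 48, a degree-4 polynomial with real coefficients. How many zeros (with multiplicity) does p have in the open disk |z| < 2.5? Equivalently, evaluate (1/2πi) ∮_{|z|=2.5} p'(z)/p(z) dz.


The zeros of p are: -2, -3, (2 + 2i), (2 - 2i).
Their magnitudes are: 2, 3, 2.828, 2.828.
Zeros with |z| < R = 2.5: -2.
Count = 1.
By the argument principle, (1/2πi) ∮_{|z|=R} p'(z)/p(z) dz equals exactly this count.

Number of zeros inside |z| < 2.5: 1.


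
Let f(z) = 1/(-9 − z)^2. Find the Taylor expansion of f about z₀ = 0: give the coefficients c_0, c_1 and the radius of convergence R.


Let w = z − z₀, so z = z₀ + w.
Then -9 − z = -9 − (z₀ + w) = (-9 − z₀) − w = -9 − w.
f(z) = 1/(-9 − w)^2 = (1/(-9)^2) · (1 − w/(-9))^{−2}.
By the binomial series (1−u)^{−2} = Σ_{n≥0} C(n+1, 1) u^n for |u|<1, with u = w/(-9):
  c_n = C(n+1, 1) / (-9)^(n+2).
  c_0 = 1/(-9)^2 = 1/81.
  c_1 = 2/(-9)^3 = -2/729.
The series is valid for |w/d| < 1, i.e. |z − z₀| < |d|.
Radius of convergence: R = |-9 − z₀| = |-9| = 9 (distance from z₀ to the singularity z = -9).

c_0 = 1/81, c_1 = -2/729; R = 9.


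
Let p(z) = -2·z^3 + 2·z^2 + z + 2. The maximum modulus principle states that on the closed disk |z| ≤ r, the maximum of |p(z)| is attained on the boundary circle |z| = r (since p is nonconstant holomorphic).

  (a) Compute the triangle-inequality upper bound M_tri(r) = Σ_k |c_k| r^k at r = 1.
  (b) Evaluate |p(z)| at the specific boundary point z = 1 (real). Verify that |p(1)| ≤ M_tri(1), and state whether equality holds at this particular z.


Coefficients: c_0 = 2, c_1 = 1, c_2 = 2, c_3 = -2. Radius r = 1.
Part (a). Triangle bound: M_tri(r) = Σ_k |c_k| r^k
  = |2|·1^0 + |1|·1^1 + |2|·1^2 + |-2|·1^3
  = 2 + 1 + 2 + 2 = 7.
This bounds M(r) := max_{|z|=r} |p(z)| from above; equality holds iff all terms c_k z^k can be made to align in phase at a single z on |z|=r.
Part (b). At z = 1 (real, on the circle |z| = r):
  p(1) = (2)·1^0 + (1)·1^1 + (2)·1^2 + (-2)·1^3 = 3.
  |p(1)| = 3.
Check: |p(1)| = 3 ≤ 7 = M_tri(1). ✓ Equality does not hold at z = 1 (the coefficients have mixed signs, so the terms do not all align in phase there).

M_tri(1) = 7; |p(1)| = 3; equality at z=1: no.


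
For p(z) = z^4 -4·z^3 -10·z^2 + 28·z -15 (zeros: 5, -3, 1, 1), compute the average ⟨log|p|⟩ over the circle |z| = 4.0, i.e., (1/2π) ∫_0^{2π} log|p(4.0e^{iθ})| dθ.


Zeros: -3, 1, 1, 5; r = 4.0.
Inside |z| < r: -3, 1, 1. Outside (|z| ≥ r): 5.
p(0) = -15, so log|p(0)| = log(15) = 2.7081.
Apply Jensen: I(r) = log|p(0)| + Σ_k log(r/|z_k|), summed over zeros inside |z| < r.
  log(r/|z_k|) for z_k = -3: log(4.0/3) = 0.2877
  log(r/|z_k|) for z_k = 1: log(4.0/1) = 1.3863
  log(r/|z_k|) for z_k = 1: log(4.0/1) = 1.3863
  Outside zeros (5) contribute nothing to the Jensen sum.
Sum over inside zeros: 3.0603.
I(r) = log|p(0)| + (inside sum) = 2.7081 + 3.0603 = 5.7683.
Note: since some zeros are outside |z| ≤ r, the simplified n·log(r) form does NOT apply — only the inside zeros contribute.

I(r) ≈ 5.7683.


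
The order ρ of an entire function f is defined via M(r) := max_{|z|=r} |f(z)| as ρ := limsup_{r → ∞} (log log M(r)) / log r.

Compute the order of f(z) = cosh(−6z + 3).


cosh(w) is a linear combination of e^{iw} and e^{−iw} (or e^w, e^{−w} in the hyperbolic case), so |cosh(w)| ≤ e^{|w|}. With w = −6z + 3, |w| ≤ 6|z| + 3 = 6r + 3 on |z| = r, giving M(r) ≤ e^{6r + 3}, so ρ ≤ 1. On a suitable ray (z = it for sin/cos; z = t for sinh/cosh, t real → ∞), |cosh(−6z + 3)| grows like e^{6|t|}/2, so ρ ≥ 1. Hence ρ = 1.
Therefore ρ = 1.

Order ρ = 1.


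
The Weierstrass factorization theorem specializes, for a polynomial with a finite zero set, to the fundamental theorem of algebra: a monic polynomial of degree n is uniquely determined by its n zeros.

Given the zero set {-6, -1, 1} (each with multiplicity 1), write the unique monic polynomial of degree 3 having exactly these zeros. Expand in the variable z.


The polynomial is p(z) = ∏_{α ∈ S} (z − α), where S = {-6, -1, 1}.
Expanding the product yields: p(z) = z^3 + 6·z^2 -z -6.
The resulting polynomial has degree 3 and real coefficients as required.

p(z) = z^3 + 6·z^2 -z -6.


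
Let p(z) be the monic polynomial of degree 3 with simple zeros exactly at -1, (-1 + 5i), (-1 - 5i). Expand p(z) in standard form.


The polynomial is p(z) = ∏_{α ∈ S} (z − α), where S = {-1, (-1 + 5i), (-1 - 5i)}.
Expanding the product yields: p(z) = z^3 + 3·z^2 + 28·z + 26.
Note conjugate pairs combine to real quadratics: (z − (-1+5i))(z − (-1−5i)) = z² + 2z + 26.
The resulting polynomial has degree 3 and real coefficients as required.

p(z) = z^3 + 3·z^2 + 28·z + 26.


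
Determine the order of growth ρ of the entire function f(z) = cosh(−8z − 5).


cosh(w) is a linear combination of e^{iw} and e^{−iw} (or e^w, e^{−w} in the hyperbolic case), so |cosh(w)| ≤ e^{|w|}. With w = −8z − 5, |w| ≤ 8|z| + 5 = 8r + 5 on |z| = r, giving M(r) ≤ e^{8r + 5}, so ρ ≤ 1. On a suitable ray (z = it for sin/cos; z = t for sinh/cosh, t real → ∞), |cosh(−8z − 5)| grows like e^{8|t|}/2, so ρ ≥ 1. Hence ρ = 1.
Therefore ρ = 1.

Order ρ = 1.


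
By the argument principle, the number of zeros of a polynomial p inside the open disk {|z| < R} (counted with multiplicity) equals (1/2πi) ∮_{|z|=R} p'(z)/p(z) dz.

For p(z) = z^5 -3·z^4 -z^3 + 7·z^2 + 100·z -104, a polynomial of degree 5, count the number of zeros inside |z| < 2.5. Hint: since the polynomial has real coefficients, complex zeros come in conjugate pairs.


The zeros of p are: 1, (-2 + 2i), (-2 - 2i), (3 + 2i), (3 - 2i).
Their magnitudes are: 1, 2.828, 2.828, 3.606, 3.606.
Zeros with |z| < R = 2.5: 1.
Count = 1.
By the argument principle, (1/2πi) ∮_{|z|=R} p'(z)/p(z) dz equals exactly this count.

Number of zeros inside |z| < 2.5: 1.


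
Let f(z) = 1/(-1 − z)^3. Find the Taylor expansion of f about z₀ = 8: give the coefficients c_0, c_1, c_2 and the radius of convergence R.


Let w = z − z₀, so z = z₀ + w.
Then -1 − z = -1 − (z₀ + w) = (-1 − z₀) − w = -9 − w.
f(z) = 1/(-9 − w)^3 = (1/(-9)^3) · (1 − w/(-9))^{−3}.
By the binomial series (1−u)^{−3} = Σ_{n≥0} C(n+2, 2) u^n for |u|<1, with u = w/(-9):
  c_n = C(n+2, 2) / (-9)^(n+3).
  c_0 = 1/(-9)^3 = -1/729.
  c_1 = 3/(-9)^4 = 1/2187.
  c_2 = 6/(-9)^5 = -2/19683.
The series is valid for |w/d| < 1, i.e. |z − z₀| < |d|.
Radius of convergence: R = |-1 − z₀| = |-9| = 9 (distance from z₀ to the singularity z = -1).

c_0 = -1/729, c_1 = 1/2187, c_2 = -2/19683; R = 9.


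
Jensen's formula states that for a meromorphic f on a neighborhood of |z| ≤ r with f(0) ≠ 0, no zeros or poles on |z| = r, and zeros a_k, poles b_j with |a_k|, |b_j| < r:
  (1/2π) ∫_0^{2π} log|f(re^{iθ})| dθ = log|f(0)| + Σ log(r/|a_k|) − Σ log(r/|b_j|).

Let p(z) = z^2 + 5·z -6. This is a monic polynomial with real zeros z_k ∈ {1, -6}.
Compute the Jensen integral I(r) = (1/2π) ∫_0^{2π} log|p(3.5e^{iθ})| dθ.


Zeros: -6, 1; r = 3.5.
Inside |z| < r: 1. Outside (|z| ≥ r): -6.
p(0) = -6, so log|p(0)| = log(6) = 1.7918.
Apply Jensen: I(r) = log|p(0)| + Σ_k log(r/|z_k|), summed over zeros inside |z| < r.
  log(r/|z_k|) for z_k = 1: log(3.5/1) = 1.2528
  Outside zeros (-6) contribute nothing to the Jensen sum.
Sum over inside zeros: 1.2528.
I(r) = log|p(0)| + (inside sum) = 1.7918 + 1.2528 = 3.0445.
Note: since some zeros are outside |z| ≤ r, the simplified n·log(r) form does NOT apply — only the inside zeros contribute.

I(r) ≈ 3.0445.


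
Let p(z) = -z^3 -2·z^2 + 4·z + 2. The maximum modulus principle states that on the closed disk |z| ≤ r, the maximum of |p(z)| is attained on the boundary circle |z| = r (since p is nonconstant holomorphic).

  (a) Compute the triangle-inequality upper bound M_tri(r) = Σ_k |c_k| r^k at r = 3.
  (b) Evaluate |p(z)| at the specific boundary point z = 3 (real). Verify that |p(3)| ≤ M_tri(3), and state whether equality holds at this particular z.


Coefficients: c_0 = 2, c_1 = 4, c_2 = -2, c_3 = -1. Radius r = 3.
Part (a). Triangle bound: M_tri(r) = Σ_k |c_k| r^k
  = |2|·3^0 + |4|·3^1 + |-2|·3^2 + |-1|·3^3
  = 2 + 12 + 18 + 27 = 59.
This bounds M(r) := max_{|z|=r} |p(z)| from above; equality holds iff all terms c_k z^k can be made to align in phase at a single z on |z|=r.
Part (b). At z = 3 (real, on the circle |z| = r):
  p(3) = (2)·3^0 + (4)·3^1 + (-2)·3^2 + (-1)·3^3 = -31.
  |p(3)| = 31.
Check: |p(3)| = 31 ≤ 59 = M_tri(3). ✓ Equality does not hold at z = 3 (the coefficients have mixed signs, so the terms do not all align in phase there).

M_tri(3) = 59; |p(3)| = 31; equality at z=3: no.


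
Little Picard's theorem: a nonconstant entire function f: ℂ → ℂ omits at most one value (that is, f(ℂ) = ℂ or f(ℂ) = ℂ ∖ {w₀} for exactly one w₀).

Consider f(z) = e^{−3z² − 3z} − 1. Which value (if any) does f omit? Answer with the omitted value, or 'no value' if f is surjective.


Little Picard bounds the complement of f(ℂ) to at most one point.
The exponent g(z) = −3z² − 3z is a nonconstant polynomial, hence surjective onto ℂ. So e^{g(z)} takes every value in {e^w : w ∈ ℂ} = ℂ ∖ {0}. Adding -1 shifts the range to ℂ ∖ {-1}. f omits exactly -1.

Omitted value: -1.


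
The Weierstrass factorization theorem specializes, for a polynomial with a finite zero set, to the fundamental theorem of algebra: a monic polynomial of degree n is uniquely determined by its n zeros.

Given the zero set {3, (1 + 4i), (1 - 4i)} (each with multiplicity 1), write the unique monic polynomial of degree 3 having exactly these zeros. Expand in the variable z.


The polynomial is p(z) = ∏_{α ∈ S} (z − α), where S = {3, (1 + 4i), (1 - 4i)}.
Expanding the product yields: p(z) = z^3 -5·z^2 + 23·z -51.
Note conjugate pairs combine to real quadratics: (z − (1+4i))(z − (1−4i)) = z² − 2z + 17.
The resulting polynomial has degree 3 and real coefficients as required.

p(z) = z^3 -5·z^2 + 23·z -51.


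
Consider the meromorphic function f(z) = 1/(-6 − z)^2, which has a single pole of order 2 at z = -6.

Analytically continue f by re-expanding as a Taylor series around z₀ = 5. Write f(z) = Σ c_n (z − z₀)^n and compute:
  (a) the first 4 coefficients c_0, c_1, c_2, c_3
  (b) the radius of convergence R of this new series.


Let w = z − z₀, so z = z₀ + w.
Then -6 − z = -6 − (z₀ + w) = (-6 − z₀) − w = -11 − w.
f(z) = 1/(-11 − w)^2 = (1/(-11)^2) · (1 − w/(-11))^{−2}.
By the binomial series (1−u)^{−2} = Σ_{n≥0} C(n+1, 1) u^n for |u|<1, with u = w/(-11):
  c_n = C(n+1, 1) / (-11)^(n+2).
  c_0 = 1/(-11)^2 = 1/121.
  c_1 = 2/(-11)^3 = -2/1331.
  c_2 = 3/(-11)^4 = 3/14641.
  c_3 = 4/(-11)^5 = -4/161051.
The series is valid for |w/d| < 1, i.e. |z − z₀| < |d|.
Radius of convergence: R = |-6 − z₀| = |-11| = 11 (distance from z₀ to the singularity z = -6).

c_0 = 1/121, c_1 = -2/1331, c_2 = 3/14641, c_3 = -4/161051; R = 11.


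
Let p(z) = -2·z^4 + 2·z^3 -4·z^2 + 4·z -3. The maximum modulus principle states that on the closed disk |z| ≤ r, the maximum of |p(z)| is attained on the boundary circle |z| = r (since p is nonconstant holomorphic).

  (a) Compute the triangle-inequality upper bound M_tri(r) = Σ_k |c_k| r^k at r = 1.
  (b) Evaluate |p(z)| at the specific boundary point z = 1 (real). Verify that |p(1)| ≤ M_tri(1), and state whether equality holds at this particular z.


Coefficients: c_0 = -3, c_1 = 4, c_2 = -4, c_3 = 2, c_4 = -2. Radius r = 1.
Part (a). Triangle bound: M_tri(r) = Σ_k |c_k| r^k
  = |-3|·1^0 + |4|·1^1 + |-4|·1^2 + |2|·1^3 + |-2|·1^4
  = 3 + 4 + 4 + 2 + 2 = 15.
This bounds M(r) := max_{|z|=r} |p(z)| from above; equality holds iff all terms c_k z^k can be made to align in phase at a single z on |z|=r.
Part (b). At z = 1 (real, on the circle |z| = r):
  p(1) = (-3)·1^0 + (4)·1^1 + (-4)·1^2 + (2)·1^3 + (-2)·1^4 = -3.
  |p(1)| = 3.
Check: |p(1)| = 3 ≤ 15 = M_tri(1). ✓ Equality does not hold at z = 1 (the coefficients have mixed signs, so the terms do not all align in phase there).

M_tri(1) = 15; |p(1)| = 3; equality at z=1: no.


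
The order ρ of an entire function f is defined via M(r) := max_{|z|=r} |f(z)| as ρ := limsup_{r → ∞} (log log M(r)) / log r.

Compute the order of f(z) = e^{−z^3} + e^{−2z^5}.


Each summand is entire of order 3 and 5 respectively (as in the single-exponential case). The order of a sum is at most the max of the orders, so ρ ≤ 5. For the lower bound: on |z|=r choose arg z so that -2z^5 is real positive; then |e^{-2z^5}| = e^{2r^5} while |e^{-1z^3}| ≤ e^{1r^3} = o(e^{2r^5}). So |f| ≥ e^{2r^5}(1 − o(1)) and ρ ≥ 5. Hence ρ = max(3, 5) = 5.
Therefore ρ = 5.

Order ρ = 5.


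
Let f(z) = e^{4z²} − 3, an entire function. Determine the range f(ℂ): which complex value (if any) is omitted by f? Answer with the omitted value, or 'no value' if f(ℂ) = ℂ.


Little Picard bounds the complement of f(ℂ) to at most one point.
The exponent g(z) = 4z² is a nonconstant polynomial, hence surjective onto ℂ. So e^{g(z)} takes every value in {e^w : w ∈ ℂ} = ℂ ∖ {0}. Adding -3 shifts the range to ℂ ∖ {-3}. f omits exactly -3.

Omitted value: -3.


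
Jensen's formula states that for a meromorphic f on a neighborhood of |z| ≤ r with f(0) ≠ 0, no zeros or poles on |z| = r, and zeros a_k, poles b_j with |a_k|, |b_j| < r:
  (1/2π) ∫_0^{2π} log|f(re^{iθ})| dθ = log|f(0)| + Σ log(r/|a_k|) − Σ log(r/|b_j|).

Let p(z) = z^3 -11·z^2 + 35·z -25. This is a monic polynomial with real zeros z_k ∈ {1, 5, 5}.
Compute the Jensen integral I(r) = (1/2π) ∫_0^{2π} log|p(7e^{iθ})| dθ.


Zeros: 1, 5, 5; r = 7.
Inside |z| < r: 1, 5, 5. Outside (|z| ≥ r): ∅.
p(0) = -25, so log|p(0)| = log(25) = 3.2189.
Apply Jensen: I(r) = log|p(0)| + Σ_k log(r/|z_k|), summed over zeros inside |z| < r.
  log(r/|z_k|) for z_k = 1: log(7/1) = 1.9459
  log(r/|z_k|) for z_k = 5: log(7/5) = 0.3365
  log(r/|z_k|) for z_k = 5: log(7/5) = 0.3365
Sum over inside zeros: 2.6189.
I(r) = log|p(0)| + (inside sum) = 3.2189 + 2.6189 = 5.8377.
Closed form (all zeros inside, monic): I(r) = n·log(r) = 3·log(7) = 5.8377. ✓

I(r) ≈ 5.8377.
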